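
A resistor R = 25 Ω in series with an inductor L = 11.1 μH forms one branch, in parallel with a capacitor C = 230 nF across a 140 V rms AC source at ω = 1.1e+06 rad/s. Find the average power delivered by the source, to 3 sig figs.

633 W

X_L = ωL = 12.2 Ω
X_C = 1/(ωC) = 3.95 Ω
Branch 1 (R+jX_L): Z₁ = 25.0 + j12.2 Ω, |Z₁| = 27.8 Ω
Branch 2 (−jX_C): Z₂ = −j3.95 Ω
Parallel: Z = Z₁Z₂/(Z₁+Z₂), |Z| = 4.18 Ω, ∠Z = -82.2°
I = V/|Z| = 33.5 A
P = VI cos φ = 140 × 33.5 × cos(-82.2°) = 633 W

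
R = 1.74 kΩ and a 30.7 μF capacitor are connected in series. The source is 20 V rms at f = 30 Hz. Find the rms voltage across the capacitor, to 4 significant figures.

1.977 V

ω = 2πf = 188.5 rad/s
X_C = 1/(ωC) = 172.8 Ω
Z = 1740 − j172.8 Ω
|Z| = √(1740² + 172.8²) = 1749 Ω
I = V/|Z| = 11.44 mA
V_C = I·|Z_C| = 0.01144 × 172.8 = 1.977 V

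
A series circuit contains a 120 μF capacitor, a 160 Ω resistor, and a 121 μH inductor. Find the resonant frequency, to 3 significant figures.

1.32 kHz

ω₀ = 1/√(LC) = 1/√(0.000121 × 0.00012) = 8299 rad/s
f₀ = ω₀/(2π) = 1.32 kHz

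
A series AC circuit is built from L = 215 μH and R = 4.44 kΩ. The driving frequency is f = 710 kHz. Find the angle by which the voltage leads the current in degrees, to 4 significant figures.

12.19°

ω = 2πf = 4.461e+06 rad/s
X_L = ωL = 959.1 Ω
Z = 4440 + j959.1 Ω
|Z| = √(4440² + 959.1²) = 4542 Ω
∠Z = arctan(959.1/4440) = 12.19°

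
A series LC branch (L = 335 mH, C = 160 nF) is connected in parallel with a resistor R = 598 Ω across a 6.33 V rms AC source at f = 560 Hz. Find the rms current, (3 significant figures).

ω = 2πf = 3519 rad/s
X_L = ωL = 1180 Ω
X_C = 1/(ωC) = 1780 Ω
Branch 1: Z₁ = R = 598 Ω
Branch 2 (series LC): Z₂ = j(X_L − X_C) = −j598 Ω
Parallel: Z = Z₁Z₂/(Z₁+Z₂), |Z| = 423 Ω, ∠Z = -45.0°
I = V/|Z| = 6.33/423 = 15.0 mA

15.0 mA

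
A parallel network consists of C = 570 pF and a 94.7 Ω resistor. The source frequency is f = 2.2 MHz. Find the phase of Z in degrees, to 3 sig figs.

ω = 2πf = 1.382e+07 rad/s
X_C = 1/(ωC) = 127 Ω
Parallel: admittances add. Y = 1/R + jωC
Y = (0.0106 + j0.00788) S
|Y| = 0.0132 S → |Z| = 1/|Y| = 75.9 Ω, ∠Z = −∠Y = -36.7°

-36.7°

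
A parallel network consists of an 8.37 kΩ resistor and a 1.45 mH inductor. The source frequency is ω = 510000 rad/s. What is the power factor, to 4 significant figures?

X_L = ωL = 739.5 Ω
Parallel: admittances add. Y = 1/R + 1/(jωL)
Y = (0.0001195 − j0.001352) S
|Y| = 0.001358 S → |Z| = 1/|Y| = 736.6 Ω, ∠Z = −∠Y = 84.95°
cos φ = cos(84.95°) = 0.08801

0.08801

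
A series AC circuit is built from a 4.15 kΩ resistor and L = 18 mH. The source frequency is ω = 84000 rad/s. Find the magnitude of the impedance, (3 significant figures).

X_L = ωL = 1510 Ω
Z = 4150 + j1510 Ω
|Z| = √(4150² + 1510²) = 4420 Ω

4420 Ω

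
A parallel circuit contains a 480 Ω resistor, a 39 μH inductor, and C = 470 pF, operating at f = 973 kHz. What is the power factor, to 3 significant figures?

ω = 2πf = 6.114e+06 rad/s
X_L = ωL = 238 Ω
X_C = 1/(ωC) = 348 Ω
Parallel: admittances add. Y = 1/R + 1/(jωL) + jωC
Y = (0.00208 − j0.00132) S
|Y| = 0.00247 S → |Z| = 1/|Y| = 405 Ω, ∠Z = −∠Y = 32.4°
cos φ = cos(32.4°) = 0.845

0.845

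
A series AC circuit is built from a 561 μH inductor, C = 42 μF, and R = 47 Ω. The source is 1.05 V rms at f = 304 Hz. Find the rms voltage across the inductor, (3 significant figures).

ω = 2πf = 1910 rad/s
X_L = ωL = 1.07 Ω
X_C = 1/(ωC) = 12.5 Ω
Net reactance X = X_L − X_C = -11.4 Ω
Z = 47.0 − j11.4 Ω
|Z| = √(47.0² + 11.4²) = 48.4 Ω
I = V/|Z| = 21.7 mA
V_L = I·|Z_L| = 0.0217 × 1.07 = 0.0233 V

0.0233 V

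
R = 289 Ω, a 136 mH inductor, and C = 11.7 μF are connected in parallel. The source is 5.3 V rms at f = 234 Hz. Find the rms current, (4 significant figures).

ω = 2πf = 1470 rad/s
X_L = ωL = 200.0 Ω
X_C = 1/(ωC) = 58.13 Ω
Parallel: admittances add. Y = 1/R + 1/(jωL) + jωC
Y = (0.003460 + j0.01220) S
|Y| = 0.01268 S → |Z| = 1/|Y| = 78.85 Ω, ∠Z = −∠Y = -74.17°
I = V/|Z| = 5.3/78.85 = 67.22 mA

67.22 mA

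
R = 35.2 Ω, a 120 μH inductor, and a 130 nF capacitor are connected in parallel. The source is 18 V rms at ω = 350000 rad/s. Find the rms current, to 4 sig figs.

X_L = ωL = 42.00 Ω
X_C = 1/(ωC) = 21.98 Ω
Parallel: admittances add. Y = 1/R + 1/(jωL) + jωC
Y = (0.02841 + j0.02169) S
|Y| = 0.03574 S → |Z| = 1/|Y| = 27.98 Ω, ∠Z = −∠Y = -37.36°
I = V/|Z| = 18/27.98 = 643.4 mA

643.4 mA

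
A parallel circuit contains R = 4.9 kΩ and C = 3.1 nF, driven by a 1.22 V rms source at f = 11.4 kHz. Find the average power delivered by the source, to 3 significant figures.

ω = 2πf = 71630 rad/s
X_C = 1/(ωC) = 4500 Ω
Parallel: admittances add. Y = 1/R + jωC
Y = (0.000204 + j0.000222) S
|Y| = 0.000302 S → |Z| = 1/|Y| = 3320 Ω, ∠Z = −∠Y = -47.4°
I = V/|Z| = 368 μA
P = VI cos φ = 1.22 × 0.000368 × cos(-47.4°) = 304 μW

304 μW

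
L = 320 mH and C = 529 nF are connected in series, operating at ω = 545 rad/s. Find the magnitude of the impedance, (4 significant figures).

3294 Ω

X_L = ωL = 174.4 Ω
X_C = 1/(ωC) = 3469 Ω
Net reactance X = X_L − X_C = -3294 Ω
Z = − j3294 Ω
|Z| = √(0² + 3294²) = 3294 Ω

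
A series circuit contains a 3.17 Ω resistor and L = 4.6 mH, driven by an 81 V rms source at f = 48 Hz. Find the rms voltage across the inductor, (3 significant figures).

ω = 2πf = 301.6 rad/s
X_L = ωL = 1.39 Ω
Z = 3.17 + j1.39 Ω
|Z| = √(3.17² + 1.39²) = 3.46 Ω
I = V/|Z| = 23.4 A
V_L = I·|Z_L| = 23.4 × 1.39 = 32.5 V

32.5 V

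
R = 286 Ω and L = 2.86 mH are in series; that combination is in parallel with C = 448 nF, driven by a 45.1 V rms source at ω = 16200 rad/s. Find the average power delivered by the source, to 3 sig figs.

X_L = ωL = 46.3 Ω
X_C = 1/(ωC) = 138 Ω
Branch 1 (R+jX_L): Z₁ = 286 + j46.3 Ω, |Z₁| = 290 Ω
Branch 2 (−jX_C): Z₂ = −j138 Ω
Parallel: Z = Z₁Z₂/(Z₁+Z₂), |Z| = 133 Ω, ∠Z = -63.1°
I = V/|Z| = 339 mA
P = VI cos φ = 45.1 × 0.339 × cos(-63.1°) = 6.93 W

6.93 W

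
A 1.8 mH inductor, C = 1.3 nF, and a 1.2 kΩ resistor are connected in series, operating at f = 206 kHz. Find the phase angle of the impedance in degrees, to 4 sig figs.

ω = 2πf = 1.294e+06 rad/s
X_L = ωL = 2330 Ω
X_C = 1/(ωC) = 594.3 Ω
Net reactance X = X_L − X_C = 1735 Ω
Z = 1200 + j1735 Ω
|Z| = √(1200² + 1735²) = 2110 Ω
∠Z = arctan(1735/1200) = 55.34°

55.34°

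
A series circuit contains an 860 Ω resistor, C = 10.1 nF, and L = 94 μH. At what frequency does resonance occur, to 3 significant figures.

ω₀ = 1/√(LC) = 1/√(9.4e-05 × 1.01e-08) = 1.026e+06 rad/s
f₀ = ω₀/(2π) = 163 kHz

163 kHz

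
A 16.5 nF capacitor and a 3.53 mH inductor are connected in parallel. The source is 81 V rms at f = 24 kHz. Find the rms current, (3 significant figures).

49.4 mA

ω = 2πf = 150800 rad/s
X_L = ωL = 532 Ω
X_C = 1/(ωC) = 402 Ω
Parallel: admittances add. Y = 1/(jωL) + jωC
Y = (0 + j0.000610) S
|Y| = 0.000610 S → |Z| = 1/|Y| = 1640 Ω, ∠Z = −∠Y = -90.0°
I = V/|Z| = 81/1640 = 49.4 mA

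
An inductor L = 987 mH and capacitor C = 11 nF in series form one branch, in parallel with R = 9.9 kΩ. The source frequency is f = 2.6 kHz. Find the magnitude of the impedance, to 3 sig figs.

ω = 2πf = 16340 rad/s
X_L = ωL = 16100 Ω
X_C = 1/(ωC) = 5560 Ω
Branch 1: Z₁ = R = 9900 Ω
Branch 2 (series LC): Z₂ = j(X_L − X_C) = j10600 Ω
Parallel: Z = Z₁Z₂/(Z₁+Z₂), |Z| = 7220 Ω, ∠Z = 43.2°

7220 Ω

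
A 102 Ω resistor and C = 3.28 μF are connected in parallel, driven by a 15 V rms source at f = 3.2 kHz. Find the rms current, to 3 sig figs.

1.00 A

ω = 2πf = 20110 rad/s
X_C = 1/(ωC) = 15.2 Ω
Parallel: admittances add. Y = 1/R + jωC
Y = (0.00980 + j0.0659) S
|Y| = 0.0667 S → |Z| = 1/|Y| = 15.0 Ω, ∠Z = −∠Y = -81.5°
I = V/|Z| = 15/15.0 = 1.00 A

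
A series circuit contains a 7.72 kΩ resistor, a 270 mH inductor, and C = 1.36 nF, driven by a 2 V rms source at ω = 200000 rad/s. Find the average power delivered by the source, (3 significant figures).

11.9 μW

X_L = ωL = 54000 Ω
X_C = 1/(ωC) = 3680 Ω
Net reactance X = X_L − X_C = 50300 Ω
Z = 7720 + j50300 Ω
|Z| = √(7720² + 50300²) = 50900 Ω
∠Z = arctan(50300/7720) = 81.3°
I = V/|Z| = 39.3 μA
P = VI cos φ = 2 × 3.93e-05 × cos(81.3°) = 11.9 μW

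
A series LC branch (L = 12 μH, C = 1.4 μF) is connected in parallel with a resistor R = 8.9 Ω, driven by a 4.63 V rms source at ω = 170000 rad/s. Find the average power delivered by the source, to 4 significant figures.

2.409 W

X_L = ωL = 2.040 Ω
X_C = 1/(ωC) = 4.202 Ω
Branch 1: Z₁ = R = 8.900 Ω
Branch 2 (series LC): Z₂ = j(X_L − X_C) = −j2.162 Ω
Parallel: Z = Z₁Z₂/(Z₁+Z₂), |Z| = 2.101 Ω, ∠Z = -76.35°
I = V/|Z| = 2.204 A
P = VI cos φ = 4.63 × 2.204 × cos(-76.35°) = 2.409 W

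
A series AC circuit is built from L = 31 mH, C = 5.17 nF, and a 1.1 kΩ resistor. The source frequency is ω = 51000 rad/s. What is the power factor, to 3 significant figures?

0.445

X_L = ωL = 1580 Ω
X_C = 1/(ωC) = 3790 Ω
Net reactance X = X_L − X_C = -2210 Ω
Z = 1100 − j2210 Ω
|Z| = √(1100² + 2210²) = 2470 Ω
∠Z = arctan(-2210/1100) = -63.6°
cos φ = cos(-63.6°) = 0.445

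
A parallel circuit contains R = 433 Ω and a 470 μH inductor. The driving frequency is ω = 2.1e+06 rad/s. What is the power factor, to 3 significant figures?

X_L = ωL = 987 Ω
Parallel: admittances add. Y = 1/R + 1/(jωL)
Y = (0.00231 − j0.00101) S
|Y| = 0.00252 S → |Z| = 1/|Y| = 397 Ω, ∠Z = −∠Y = 23.7°
cos φ = cos(23.7°) = 0.916

0.916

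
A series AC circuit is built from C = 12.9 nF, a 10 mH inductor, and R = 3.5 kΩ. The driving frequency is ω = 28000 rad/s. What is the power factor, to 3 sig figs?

0.815

X_L = ωL = 280 Ω
X_C = 1/(ωC) = 2770 Ω
Net reactance X = X_L − X_C = -2490 Ω
Z = 3500 − j2490 Ω
|Z| = √(3500² + 2490²) = 4290 Ω
∠Z = arctan(-2490/3500) = -35.4°
cos φ = cos(-35.4°) = 0.815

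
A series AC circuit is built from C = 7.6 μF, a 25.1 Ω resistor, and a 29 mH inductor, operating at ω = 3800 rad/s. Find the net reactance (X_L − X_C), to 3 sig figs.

75.6 Ω

X_L = ωL = 110 Ω
X_C = 1/(ωC) = 34.6 Ω
X = 110 − 34.6 = 75.6 Ω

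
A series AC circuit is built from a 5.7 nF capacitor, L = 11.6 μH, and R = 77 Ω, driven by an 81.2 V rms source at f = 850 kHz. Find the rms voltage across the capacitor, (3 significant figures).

ω = 2πf = 5.341e+06 rad/s
X_L = ωL = 62.0 Ω
X_C = 1/(ωC) = 32.8 Ω
Net reactance X = X_L − X_C = 29.1 Ω
Z = 77.0 + j29.1 Ω
|Z| = √(77.0² + 29.1²) = 82.3 Ω
I = V/|Z| = 986 mA
V_C = I·|Z_C| = 0.986 × 32.8 = 32.4 V

32.4 V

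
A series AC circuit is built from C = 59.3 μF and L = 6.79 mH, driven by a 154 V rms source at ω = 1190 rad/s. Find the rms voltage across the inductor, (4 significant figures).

204.3 V

X_L = ωL = 8.080 Ω
X_C = 1/(ωC) = 14.17 Ω
Net reactance X = X_L − X_C = -6.091 Ω
Z = − j6.091 Ω
|Z| = √(0² + 6.091²) = 6.091 Ω
I = V/|Z| = 25.28 A
V_L = I·|Z_L| = 25.28 × 8.080 = 204.3 V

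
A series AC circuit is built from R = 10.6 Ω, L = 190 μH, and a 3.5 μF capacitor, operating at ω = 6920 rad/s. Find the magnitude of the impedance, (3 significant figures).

X_L = ωL = 1.31 Ω
X_C = 1/(ωC) = 41.3 Ω
Net reactance X = X_L − X_C = -40.0 Ω
Z = 10.6 − j40.0 Ω
|Z| = √(10.6² + 40.0²) = 41.4 Ω

41.4 Ω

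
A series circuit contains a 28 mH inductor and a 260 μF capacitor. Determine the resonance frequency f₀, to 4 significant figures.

58.99 Hz

ω₀ = 1/√(LC) = 1/√(0.028 × 0.00026) = 370.6 rad/s
f₀ = ω₀/(2π) = 58.99 Hz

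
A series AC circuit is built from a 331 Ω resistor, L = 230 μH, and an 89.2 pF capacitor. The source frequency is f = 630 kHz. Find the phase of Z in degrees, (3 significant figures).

ω = 2πf = 3.958e+06 rad/s
X_L = ωL = 910 Ω
X_C = 1/(ωC) = 2830 Ω
Net reactance X = X_L − X_C = -1920 Ω
Z = 331 − j1920 Ω
|Z| = √(331² + 1920²) = 1950 Ω
∠Z = arctan(-1920/331) = -80.2°

-80.2°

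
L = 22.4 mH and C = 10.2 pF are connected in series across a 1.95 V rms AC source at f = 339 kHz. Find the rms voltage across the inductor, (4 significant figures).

55.24 V

ω = 2πf = 2.13e+06 rad/s
X_L = ωL = 47710 Ω
X_C = 1/(ωC) = 46030 Ω
Net reactance X = X_L − X_C = 1684 Ω
Z = j1684 Ω
|Z| = √(0² + 1684²) = 1684 Ω
I = V/|Z| = 1.158 mA
V_L = I·|Z_L| = 0.001158 × 47710 = 55.24 V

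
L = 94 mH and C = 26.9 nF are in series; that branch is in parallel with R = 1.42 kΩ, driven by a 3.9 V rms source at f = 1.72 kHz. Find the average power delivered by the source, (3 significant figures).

ω = 2πf = 10810 rad/s
X_L = ωL = 1020 Ω
X_C = 1/(ωC) = 3440 Ω
Branch 1: Z₁ = R = 1420 Ω
Branch 2 (series LC): Z₂ = j(X_L − X_C) = −j2420 Ω
Parallel: Z = Z₁Z₂/(Z₁+Z₂), |Z| = 1230 Ω, ∠Z = -30.4°
I = V/|Z| = 3.18 mA
P = VI cos φ = 3.9 × 0.00318 × cos(-30.4°) = 10.7 mW

10.7 mW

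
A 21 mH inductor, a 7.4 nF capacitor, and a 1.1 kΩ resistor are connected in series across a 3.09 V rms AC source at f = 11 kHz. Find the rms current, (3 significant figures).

ω = 2πf = 69120 rad/s
X_L = ωL = 1450 Ω
X_C = 1/(ωC) = 1960 Ω
Net reactance X = X_L − X_C = -504 Ω
Z = 1100 − j504 Ω
|Z| = √(1100² + 504²) = 1210 Ω
I = V/|Z| = 3.09/1210 = 2.55 mA

2.55 mA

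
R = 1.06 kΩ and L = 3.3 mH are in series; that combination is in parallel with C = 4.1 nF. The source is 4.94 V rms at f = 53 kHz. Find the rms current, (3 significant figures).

ω = 2πf = 333000 rad/s
X_L = ωL = 1100 Ω
X_C = 1/(ωC) = 732 Ω
Branch 1 (R+jX_L): Z₁ = 1060 + j1100 Ω, |Z₁| = 1530 Ω
Branch 2 (−jX_C): Z₂ = −j732 Ω
Parallel: Z = Z₁Z₂/(Z₁+Z₂), |Z| = 997 Ω, ∠Z = -63.0°
I = V/|Z| = 4.94/997 = 4.95 mA

4.95 mA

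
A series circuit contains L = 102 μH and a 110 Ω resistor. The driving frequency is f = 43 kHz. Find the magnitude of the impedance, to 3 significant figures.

ω = 2πf = 270200 rad/s
X_L = ωL = 27.6 Ω
Z = 110 + j27.6 Ω
|Z| = √(110² + 27.6²) = 113 Ω

113 Ω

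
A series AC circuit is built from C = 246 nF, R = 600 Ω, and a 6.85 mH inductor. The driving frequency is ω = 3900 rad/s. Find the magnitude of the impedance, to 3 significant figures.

X_L = ωL = 26.7 Ω
X_C = 1/(ωC) = 1040 Ω
Net reactance X = X_L − X_C = -1020 Ω
Z = 600 − j1020 Ω
|Z| = √(600² + 1020²) = 1180 Ω

1180 Ω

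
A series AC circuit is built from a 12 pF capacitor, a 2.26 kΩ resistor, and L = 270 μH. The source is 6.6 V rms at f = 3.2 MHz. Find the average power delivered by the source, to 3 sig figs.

14.6 mW

ω = 2πf = 2.011e+07 rad/s
X_L = ωL = 5430 Ω
X_C = 1/(ωC) = 4140 Ω
Net reactance X = X_L − X_C = 1280 Ω
Z = 2260 + j1280 Ω
|Z| = √(2260² + 1280²) = 2600 Ω
∠Z = arctan(1280/2260) = 29.6°
I = V/|Z| = 2.54 mA
P = VI cos φ = 6.6 × 0.00254 × cos(29.6°) = 14.6 mW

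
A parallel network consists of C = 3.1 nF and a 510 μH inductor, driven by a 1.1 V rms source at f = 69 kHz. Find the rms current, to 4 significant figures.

ω = 2πf = 433500 rad/s
X_L = ωL = 221.1 Ω
X_C = 1/(ωC) = 744.1 Ω
Parallel: admittances add. Y = 1/(jωL) + jωC
Y = (0 − j0.003179) S
|Y| = 0.003179 S → |Z| = 1/|Y| = 314.6 Ω, ∠Z = −∠Y = 90.00°
I = V/|Z| = 1.1/314.6 = 3.497 mA

3.497 mA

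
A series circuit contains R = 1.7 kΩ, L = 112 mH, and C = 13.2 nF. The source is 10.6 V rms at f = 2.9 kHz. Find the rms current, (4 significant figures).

ω = 2πf = 18220 rad/s
X_L = ωL = 2041 Ω
X_C = 1/(ωC) = 4158 Ω
Net reactance X = X_L − X_C = -2117 Ω
Z = 1700 − j2117 Ω
|Z| = √(1700² + 2117²) = 2715 Ω
I = V/|Z| = 10.6/2715 = 3.904 mA

3.904 mA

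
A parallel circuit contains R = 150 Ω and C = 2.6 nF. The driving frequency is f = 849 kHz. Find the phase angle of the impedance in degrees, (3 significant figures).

-64.3°

ω = 2πf = 5.334e+06 rad/s
X_C = 1/(ωC) = 72.1 Ω
Parallel: admittances add. Y = 1/R + jωC
Y = (0.00667 + j0.0139) S
|Y| = 0.0154 S → |Z| = 1/|Y| = 65.0 Ω, ∠Z = −∠Y = -64.3°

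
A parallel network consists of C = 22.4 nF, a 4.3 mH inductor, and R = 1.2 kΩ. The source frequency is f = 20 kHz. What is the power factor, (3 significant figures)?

0.654

ω = 2πf = 125700 rad/s
X_L = ωL = 540 Ω
X_C = 1/(ωC) = 355 Ω
Parallel: admittances add. Y = 1/R + 1/(jωL) + jωC
Y = (0.000833 + j0.000964) S
|Y| = 0.00127 S → |Z| = 1/|Y| = 785 Ω, ∠Z = −∠Y = -49.2°
cos φ = cos(-49.2°) = 0.654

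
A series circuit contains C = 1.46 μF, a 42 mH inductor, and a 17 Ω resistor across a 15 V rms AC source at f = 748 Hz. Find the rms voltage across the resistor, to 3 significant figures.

ω = 2πf = 4700 rad/s
X_L = ωL = 197 Ω
X_C = 1/(ωC) = 146 Ω
Net reactance X = X_L − X_C = 51.7 Ω
Z = 17.0 + j51.7 Ω
|Z| = √(17.0² + 51.7²) = 54.4 Ω
I = V/|Z| = 276 mA
V_R = I·|Z_R| = 0.276 × 17.0 = 4.69 V

4.69 V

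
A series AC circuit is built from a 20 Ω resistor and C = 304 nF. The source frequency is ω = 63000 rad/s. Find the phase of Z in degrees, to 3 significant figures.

X_C = 1/(ωC) = 52.2 Ω
Z = 20.0 − j52.2 Ω
|Z| = √(20.0² + 52.2²) = 55.9 Ω
∠Z = arctan(-52.2/20.0) = -69.0°

-69.0°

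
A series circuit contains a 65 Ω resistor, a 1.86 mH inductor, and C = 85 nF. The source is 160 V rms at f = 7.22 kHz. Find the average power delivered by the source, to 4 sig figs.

ω = 2πf = 45360 rad/s
X_L = ωL = 84.38 Ω
X_C = 1/(ωC) = 259.3 Ω
Net reactance X = X_L − X_C = -175.0 Ω
Z = 65.00 − j175.0 Ω
|Z| = √(65.00² + 175.0²) = 186.6 Ω
∠Z = arctan(-175.0/65.00) = -69.62°
I = V/|Z| = 857.3 mA
P = VI cos φ = 160 × 0.8573 × cos(-69.62°) = 47.77 W

47.77 W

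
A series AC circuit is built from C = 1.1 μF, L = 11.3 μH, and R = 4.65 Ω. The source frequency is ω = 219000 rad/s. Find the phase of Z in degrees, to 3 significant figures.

X_L = ωL = 2.47 Ω
X_C = 1/(ωC) = 4.15 Ω
Net reactance X = X_L − X_C = -1.68 Ω
Z = 4.65 − j1.68 Ω
|Z| = √(4.65² + 1.68²) = 4.94 Ω
∠Z = arctan(-1.68/4.65) = -19.8°

-19.8°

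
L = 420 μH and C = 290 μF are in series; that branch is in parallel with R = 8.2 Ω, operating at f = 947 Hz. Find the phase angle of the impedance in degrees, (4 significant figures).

ω = 2πf = 5950 rad/s
X_L = ωL = 2.499 Ω
X_C = 1/(ωC) = 0.5795 Ω
Branch 1: Z₁ = R = 8.200 Ω
Branch 2 (series LC): Z₂ = j(X_L − X_C) = j1.920 Ω
Parallel: Z = Z₁Z₂/(Z₁+Z₂), |Z| = 1.869 Ω, ∠Z = 76.82°

76.82°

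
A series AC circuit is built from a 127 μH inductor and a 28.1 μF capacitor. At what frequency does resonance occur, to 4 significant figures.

ω₀ = 1/√(LC) = 1/√(0.000127 × 2.81e-05) = 16740 rad/s
f₀ = ω₀/(2π) = 2.664 kHz

2.664 kHz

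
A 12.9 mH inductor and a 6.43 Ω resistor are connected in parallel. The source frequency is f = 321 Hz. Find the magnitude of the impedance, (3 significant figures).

6.24 Ω

ω = 2πf = 2017 rad/s
X_L = ωL = 26.0 Ω
Parallel: admittances add. Y = 1/R + 1/(jωL)
Y = (0.156 − j0.0384) S
|Y| = 0.160 S → |Z| = 1/|Y| = 6.24 Ω, ∠Z = −∠Y = 13.9°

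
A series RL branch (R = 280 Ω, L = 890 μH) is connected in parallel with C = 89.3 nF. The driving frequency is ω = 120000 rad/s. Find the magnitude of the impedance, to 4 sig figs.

X_L = ωL = 106.8 Ω
X_C = 1/(ωC) = 93.32 Ω
Branch 1 (R+jX_L): Z₁ = 280.0 + j106.8 Ω, |Z₁| = 299.7 Ω
Branch 2 (−jX_C): Z₂ = −j93.32 Ω
Parallel: Z = Z₁Z₂/(Z₁+Z₂), |Z| = 99.76 Ω, ∠Z = -71.88°

99.76 Ω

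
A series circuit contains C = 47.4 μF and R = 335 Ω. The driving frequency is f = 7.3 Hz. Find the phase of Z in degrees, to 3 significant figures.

-53.9°

ω = 2πf = 45.87 rad/s
X_C = 1/(ωC) = 460 Ω
Z = 335 − j460 Ω
|Z| = √(335² + 460²) = 569 Ω
∠Z = arctan(-460/335) = -53.9°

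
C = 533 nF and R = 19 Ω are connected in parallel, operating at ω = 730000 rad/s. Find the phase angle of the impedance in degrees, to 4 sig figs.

-82.30°

X_C = 1/(ωC) = 2.570 Ω
Parallel: admittances add. Y = 1/R + jωC
Y = (0.05263 + j0.3891) S
|Y| = 0.3926 S → |Z| = 1/|Y| = 2.547 Ω, ∠Z = −∠Y = -82.30°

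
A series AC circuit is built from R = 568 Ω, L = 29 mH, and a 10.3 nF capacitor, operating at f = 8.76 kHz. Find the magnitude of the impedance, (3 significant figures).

ω = 2πf = 55040 rad/s
X_L = ωL = 1600 Ω
X_C = 1/(ωC) = 1760 Ω
Net reactance X = X_L − X_C = -168 Ω
Z = 568 − j168 Ω
|Z| = √(568² + 168²) = 592 Ω

592 Ω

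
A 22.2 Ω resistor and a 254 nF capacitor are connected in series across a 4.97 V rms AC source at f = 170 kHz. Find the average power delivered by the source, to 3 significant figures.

ω = 2πf = 1.068e+06 rad/s
X_C = 1/(ωC) = 3.69 Ω
Z = 22.2 − j3.69 Ω
|Z| = √(22.2² + 3.69²) = 22.5 Ω
∠Z = arctan(-3.69/22.2) = -9.43°
I = V/|Z| = 221 mA
P = VI cos φ = 4.97 × 0.221 × cos(-9.43°) = 1.08 W

1.08 W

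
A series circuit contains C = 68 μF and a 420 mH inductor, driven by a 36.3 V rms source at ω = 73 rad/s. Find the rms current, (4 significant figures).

X_L = ωL = 30.66 Ω
X_C = 1/(ωC) = 201.5 Ω
Net reactance X = X_L − X_C = -170.8 Ω
Z = − j170.8 Ω
|Z| = √(0² + 170.8²) = 170.8 Ω
I = V/|Z| = 36.3/170.8 = 212.5 mA

212.5 mA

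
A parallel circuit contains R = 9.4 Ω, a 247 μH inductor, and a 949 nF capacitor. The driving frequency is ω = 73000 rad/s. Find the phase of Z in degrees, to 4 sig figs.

X_L = ωL = 18.03 Ω
X_C = 1/(ωC) = 14.43 Ω
Parallel: admittances add. Y = 1/R + 1/(jωL) + jωC
Y = (0.1064 + j0.01382) S
|Y| = 0.1073 S → |Z| = 1/|Y| = 9.322 Ω, ∠Z = −∠Y = -7.400°

-7.400°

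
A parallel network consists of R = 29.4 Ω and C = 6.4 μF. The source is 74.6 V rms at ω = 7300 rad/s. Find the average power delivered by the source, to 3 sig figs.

X_C = 1/(ωC) = 21.4 Ω
Parallel: admittances add. Y = 1/R + jωC
Y = (0.0340 + j0.0467) S
|Y| = 0.0578 S → |Z| = 1/|Y| = 17.3 Ω, ∠Z = −∠Y = -53.9°
I = V/|Z| = 4.31 A
P = VI cos φ = 74.6 × 4.31 × cos(-53.9°) = 189 W

189 W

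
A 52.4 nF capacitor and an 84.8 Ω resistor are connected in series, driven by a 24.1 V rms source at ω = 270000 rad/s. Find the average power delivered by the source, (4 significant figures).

X_C = 1/(ωC) = 70.68 Ω
Z = 84.80 − j70.68 Ω
|Z| = √(84.80² + 70.68²) = 110.4 Ω
∠Z = arctan(-70.68/84.80) = -39.81°
I = V/|Z| = 218.3 mA
P = VI cos φ = 24.1 × 0.2183 × cos(-39.81°) = 4.041 W

4.041 W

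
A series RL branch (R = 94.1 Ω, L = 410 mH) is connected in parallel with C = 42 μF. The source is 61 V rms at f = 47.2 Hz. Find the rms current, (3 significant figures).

ω = 2πf = 296.6 rad/s
X_L = ωL = 122 Ω
X_C = 1/(ωC) = 80.3 Ω
Branch 1 (R+jX_L): Z₁ = 94.1 + j122 Ω, |Z₁| = 154 Ω
Branch 2 (−jX_C): Z₂ = −j80.3 Ω
Parallel: Z = Z₁Z₂/(Z₁+Z₂), |Z| = 120 Ω, ∠Z = -61.4°
I = V/|Z| = 61/120 = 508 mA

508 mA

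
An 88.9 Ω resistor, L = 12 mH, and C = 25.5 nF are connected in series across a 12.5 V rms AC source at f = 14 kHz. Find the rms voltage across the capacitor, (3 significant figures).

ω = 2πf = 87960 rad/s
X_L = ωL = 1060 Ω
X_C = 1/(ωC) = 446 Ω
Net reactance X = X_L − X_C = 610 Ω
Z = 88.9 + j610 Ω
|Z| = √(88.9² + 610²) = 616 Ω
I = V/|Z| = 20.3 mA
V_C = I·|Z_C| = 0.0203 × 446 = 9.04 V

9.04 V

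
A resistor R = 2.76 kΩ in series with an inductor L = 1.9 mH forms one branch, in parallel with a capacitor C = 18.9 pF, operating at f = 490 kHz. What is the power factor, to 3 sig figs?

ω = 2πf = 3.079e+06 rad/s
X_L = ωL = 5850 Ω
X_C = 1/(ωC) = 17200 Ω
Branch 1 (R+jX_L): Z₁ = 2760 + j5850 Ω, |Z₁| = 6470 Ω
Branch 2 (−jX_C): Z₂ = −j17200 Ω
Parallel: Z = Z₁Z₂/(Z₁+Z₂), |Z| = 9530 Ω, ∠Z = 51.1°
cos φ = cos(51.1°) = 0.629

0.629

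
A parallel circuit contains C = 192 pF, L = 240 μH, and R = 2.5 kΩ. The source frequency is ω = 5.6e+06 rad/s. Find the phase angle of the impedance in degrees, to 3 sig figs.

-39.6°

X_L = ωL = 1340 Ω
X_C = 1/(ωC) = 930 Ω
Parallel: admittances add. Y = 1/R + 1/(jωL) + jωC
Y = (0.000400 + j0.000331) S
|Y| = 0.000519 S → |Z| = 1/|Y| = 1930 Ω, ∠Z = −∠Y = -39.6°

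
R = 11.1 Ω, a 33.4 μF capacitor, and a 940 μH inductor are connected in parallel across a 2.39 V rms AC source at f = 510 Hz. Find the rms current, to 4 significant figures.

579.2 mA

ω = 2πf = 3204 rad/s
X_L = ωL = 3.012 Ω
X_C = 1/(ωC) = 9.343 Ω
Parallel: admittances add. Y = 1/R + 1/(jωL) + jωC
Y = (0.09009 − j0.2250) S
|Y| = 0.2423 S → |Z| = 1/|Y| = 4.127 Ω, ∠Z = −∠Y = 68.18°
I = V/|Z| = 2.39/4.127 = 579.2 mA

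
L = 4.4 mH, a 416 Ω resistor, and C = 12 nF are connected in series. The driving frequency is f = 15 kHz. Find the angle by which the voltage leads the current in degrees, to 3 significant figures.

-48.5°

ω = 2πf = 94250 rad/s
X_L = ωL = 415 Ω
X_C = 1/(ωC) = 884 Ω
Net reactance X = X_L − X_C = -470 Ω
Z = 416 − j470 Ω
|Z| = √(416² + 470²) = 627 Ω
∠Z = arctan(-470/416) = -48.5°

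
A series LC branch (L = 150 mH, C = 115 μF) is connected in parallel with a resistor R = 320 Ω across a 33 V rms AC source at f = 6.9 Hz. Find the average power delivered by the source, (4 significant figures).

ω = 2πf = 43.35 rad/s
X_L = ωL = 6.503 Ω
X_C = 1/(ωC) = 200.6 Ω
Branch 1: Z₁ = R = 320.0 Ω
Branch 2 (series LC): Z₂ = j(X_L − X_C) = −j194.1 Ω
Parallel: Z = Z₁Z₂/(Z₁+Z₂), |Z| = 165.9 Ω, ∠Z = -58.76°
I = V/|Z| = 198.9 mA
P = VI cos φ = 33 × 0.1989 × cos(-58.76°) = 3.403 W

3.403 W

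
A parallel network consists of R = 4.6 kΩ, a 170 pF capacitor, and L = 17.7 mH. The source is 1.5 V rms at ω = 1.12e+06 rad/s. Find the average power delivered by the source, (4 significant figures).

489.1 μW

X_L = ωL = 19820 Ω
X_C = 1/(ωC) = 5252 Ω
Parallel: admittances add. Y = 1/R + 1/(jωL) + jωC
Y = (0.0002174 + j0.0001400) S
|Y| = 0.0002585 S → |Z| = 1/|Y| = 3868 Ω, ∠Z = −∠Y = -32.77°
I = V/|Z| = 387.8 μA
P = VI cos φ = 1.5 × 0.0003878 × cos(-32.77°) = 489.1 μW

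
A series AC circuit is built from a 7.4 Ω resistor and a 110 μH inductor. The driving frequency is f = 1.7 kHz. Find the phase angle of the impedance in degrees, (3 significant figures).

9.02°

ω = 2πf = 10680 rad/s
X_L = ωL = 1.17 Ω
Z = 7.40 + j1.17 Ω
|Z| = √(7.40² + 1.17²) = 7.49 Ω
∠Z = arctan(1.17/7.40) = 9.02°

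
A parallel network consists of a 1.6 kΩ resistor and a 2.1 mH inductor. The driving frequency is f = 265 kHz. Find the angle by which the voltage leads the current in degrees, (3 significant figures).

24.6°

ω = 2πf = 1.665e+06 rad/s
X_L = ωL = 3500 Ω
Parallel: admittances add. Y = 1/R + 1/(jωL)
Y = (0.000625 − j0.000286) S
|Y| = 0.000687 S → |Z| = 1/|Y| = 1450 Ω, ∠Z = −∠Y = 24.6°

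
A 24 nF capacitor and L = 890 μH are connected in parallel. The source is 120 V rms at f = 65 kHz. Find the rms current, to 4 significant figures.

846.1 mA

ω = 2πf = 408400 rad/s
X_L = ωL = 363.5 Ω
X_C = 1/(ωC) = 102.0 Ω
Parallel: admittances add. Y = 1/(jωL) + jωC
Y = (0 + j0.007051) S
|Y| = 0.007051 S → |Z| = 1/|Y| = 141.8 Ω, ∠Z = −∠Y = -90.00°
I = V/|Z| = 120/141.8 = 846.1 mA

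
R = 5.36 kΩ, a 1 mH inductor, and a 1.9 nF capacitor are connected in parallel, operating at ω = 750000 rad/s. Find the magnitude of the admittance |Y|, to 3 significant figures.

X_L = ωL = 750 Ω
X_C = 1/(ωC) = 702 Ω
Parallel: admittances add. Y = 1/R + 1/(jωL) + jωC
Y = (0.000187 + j9.17e-05) S
|Y| = 0.000208 S → |Z| = 1/|Y| = 4810 Ω, ∠Z = −∠Y = -26.2°

208 μS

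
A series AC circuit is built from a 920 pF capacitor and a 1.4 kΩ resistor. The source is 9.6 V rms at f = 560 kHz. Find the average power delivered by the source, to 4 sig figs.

ω = 2πf = 3.519e+06 rad/s
X_C = 1/(ωC) = 308.9 Ω
Z = 1400 − j308.9 Ω
|Z| = √(1400² + 308.9²) = 1434 Ω
∠Z = arctan(-308.9/1400) = -12.44°
I = V/|Z| = 6.696 mA
P = VI cos φ = 9.6 × 0.006696 × cos(-12.44°) = 62.77 mW

62.77 mW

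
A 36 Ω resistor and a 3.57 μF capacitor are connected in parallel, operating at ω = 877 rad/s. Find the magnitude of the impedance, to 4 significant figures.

35.77 Ω

X_C = 1/(ωC) = 319.4 Ω
Parallel: admittances add. Y = 1/R + jωC
Y = (0.02778 + j0.003131) S
|Y| = 0.02795 S → |Z| = 1/|Y| = 35.77 Ω, ∠Z = −∠Y = -6.431°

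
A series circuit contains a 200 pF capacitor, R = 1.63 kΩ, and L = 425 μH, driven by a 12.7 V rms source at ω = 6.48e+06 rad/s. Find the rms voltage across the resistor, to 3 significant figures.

8.07 V

X_L = ωL = 2750 Ω
X_C = 1/(ωC) = 772 Ω
Net reactance X = X_L − X_C = 1980 Ω
Z = 1630 + j1980 Ω
|Z| = √(1630² + 1980²) = 2570 Ω
I = V/|Z| = 4.95 mA
V_R = I·|Z_R| = 0.00495 × 1630 = 8.07 V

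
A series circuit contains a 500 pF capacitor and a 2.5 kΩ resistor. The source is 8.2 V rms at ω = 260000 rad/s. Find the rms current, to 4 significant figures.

1.014 mA

X_C = 1/(ωC) = 7692 Ω
Z = 2500 − j7692 Ω
|Z| = √(2500² + 7692²) = 8088 Ω
I = V/|Z| = 8.2/8088 = 1.014 mA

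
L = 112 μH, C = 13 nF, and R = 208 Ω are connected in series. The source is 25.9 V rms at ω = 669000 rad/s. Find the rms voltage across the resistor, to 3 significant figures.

25.4 V

X_L = ωL = 74.9 Ω
X_C = 1/(ωC) = 115 Ω
Net reactance X = X_L − X_C = -40.1 Ω
Z = 208 − j40.1 Ω
|Z| = √(208² + 40.1²) = 212 Ω
I = V/|Z| = 122 mA
V_R = I·|Z_R| = 0.122 × 208 = 25.4 V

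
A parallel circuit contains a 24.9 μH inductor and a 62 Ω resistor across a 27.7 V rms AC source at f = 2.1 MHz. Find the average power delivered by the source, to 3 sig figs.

12.4 W

ω = 2πf = 1.319e+07 rad/s
X_L = ωL = 329 Ω
Parallel: admittances add. Y = 1/R + 1/(jωL)
Y = (0.0161 − j0.00304) S
|Y| = 0.0164 S → |Z| = 1/|Y| = 60.9 Ω, ∠Z = −∠Y = 10.7°
I = V/|Z| = 455 mA
P = VI cos φ = 27.7 × 0.455 × cos(10.7°) = 12.4 W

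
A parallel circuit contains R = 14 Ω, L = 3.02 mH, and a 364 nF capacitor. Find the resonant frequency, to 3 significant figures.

4.80 kHz

ω₀ = 1/√(LC) = 1/√(0.00302 × 3.64e-07) = 30160 rad/s
f₀ = ω₀/(2π) = 4.80 kHz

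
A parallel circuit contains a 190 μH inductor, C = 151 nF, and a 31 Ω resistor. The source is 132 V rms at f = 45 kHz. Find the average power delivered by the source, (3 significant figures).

562 W

ω = 2πf = 282700 rad/s
X_L = ωL = 53.7 Ω
X_C = 1/(ωC) = 23.4 Ω
Parallel: admittances add. Y = 1/R + 1/(jωL) + jωC
Y = (0.0323 + j0.0241) S
|Y| = 0.0403 S → |Z| = 1/|Y| = 24.8 Ω, ∠Z = −∠Y = -36.7°
I = V/|Z| = 5.31 A
P = VI cos φ = 132 × 5.31 × cos(-36.7°) = 562 W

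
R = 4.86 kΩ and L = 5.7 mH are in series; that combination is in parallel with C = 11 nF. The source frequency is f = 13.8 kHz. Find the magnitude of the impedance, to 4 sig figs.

ω = 2πf = 86710 rad/s
X_L = ωL = 494.2 Ω
X_C = 1/(ωC) = 1048 Ω
Branch 1 (R+jX_L): Z₁ = 4860 + j494.2 Ω, |Z₁| = 4885 Ω
Branch 2 (−jX_C): Z₂ = −j1048 Ω
Parallel: Z = Z₁Z₂/(Z₁+Z₂), |Z| = 1047 Ω, ∠Z = -77.69°

1047 Ω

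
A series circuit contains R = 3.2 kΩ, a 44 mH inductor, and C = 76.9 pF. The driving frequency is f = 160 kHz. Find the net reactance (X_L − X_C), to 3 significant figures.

31300 Ω

ω = 2πf = 1.005e+06 rad/s
X_L = ωL = 44200 Ω
X_C = 1/(ωC) = 12900 Ω
X = 44200 − 12900 = 31300 Ω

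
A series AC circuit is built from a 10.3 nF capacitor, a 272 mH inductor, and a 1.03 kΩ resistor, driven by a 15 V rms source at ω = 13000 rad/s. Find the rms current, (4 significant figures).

3.690 mA

X_L = ωL = 3536 Ω
X_C = 1/(ωC) = 7468 Ω
Net reactance X = X_L − X_C = -3932 Ω
Z = 1030 − j3932 Ω
|Z| = √(1030² + 3932²) = 4065 Ω
I = V/|Z| = 15/4065 = 3.690 mA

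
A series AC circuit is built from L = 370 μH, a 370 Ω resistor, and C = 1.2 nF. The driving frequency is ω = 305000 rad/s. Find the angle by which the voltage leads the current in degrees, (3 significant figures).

-82.0°

X_L = ωL = 113 Ω
X_C = 1/(ωC) = 2730 Ω
Net reactance X = X_L − X_C = -2620 Ω
Z = 370 − j2620 Ω
|Z| = √(370² + 2620²) = 2650 Ω
∠Z = arctan(-2620/370) = -82.0°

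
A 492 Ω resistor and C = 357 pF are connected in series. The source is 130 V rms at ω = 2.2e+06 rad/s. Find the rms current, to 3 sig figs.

95.2 mA

X_C = 1/(ωC) = 1270 Ω
Z = 492 − j1270 Ω
|Z| = √(492² + 1270²) = 1360 Ω
I = V/|Z| = 130/1360 = 95.2 mA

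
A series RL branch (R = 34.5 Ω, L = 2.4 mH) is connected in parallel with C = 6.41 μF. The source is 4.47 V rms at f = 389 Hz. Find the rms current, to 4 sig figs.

ω = 2πf = 2444 rad/s
X_L = ωL = 5.866 Ω
X_C = 1/(ωC) = 63.83 Ω
Branch 1 (R+jX_L): Z₁ = 34.50 + j5.866 Ω, |Z₁| = 35.00 Ω
Branch 2 (−jX_C): Z₂ = −j63.83 Ω
Parallel: Z = Z₁Z₂/(Z₁+Z₂), |Z| = 33.11 Ω, ∠Z = -21.11°
I = V/|Z| = 4.47/33.11 = 135.0 mA

135.0 mA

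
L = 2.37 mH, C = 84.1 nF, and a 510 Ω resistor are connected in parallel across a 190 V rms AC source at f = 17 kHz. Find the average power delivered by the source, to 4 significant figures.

70.78 W

ω = 2πf = 106800 rad/s
X_L = ωL = 253.1 Ω
X_C = 1/(ωC) = 111.3 Ω
Parallel: admittances add. Y = 1/R + 1/(jωL) + jωC
Y = (0.001961 + j0.005033) S
|Y| = 0.005401 S → |Z| = 1/|Y| = 185.1 Ω, ∠Z = −∠Y = -68.71°
I = V/|Z| = 1.026 A
P = VI cos φ = 190 × 1.026 × cos(-68.71°) = 70.78 W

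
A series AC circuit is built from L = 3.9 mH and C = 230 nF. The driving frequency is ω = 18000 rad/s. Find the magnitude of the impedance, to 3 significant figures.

171 Ω

X_L = ωL = 70.2 Ω
X_C = 1/(ωC) = 242 Ω
Net reactance X = X_L − X_C = -171 Ω
Z = − j171 Ω
|Z| = √(0² + 171²) = 171 Ω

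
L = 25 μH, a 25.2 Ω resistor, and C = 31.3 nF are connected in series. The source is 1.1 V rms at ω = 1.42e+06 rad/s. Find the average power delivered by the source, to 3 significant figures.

X_L = ωL = 35.5 Ω
X_C = 1/(ωC) = 22.5 Ω
Net reactance X = X_L − X_C = 13.0 Ω
Z = 25.2 + j13.0 Ω
|Z| = √(25.2² + 13.0²) = 28.4 Ω
∠Z = arctan(13.0/25.2) = 27.3°
I = V/|Z| = 38.8 mA
P = VI cos φ = 1.1 × 0.0388 × cos(27.3°) = 37.9 mW

37.9 mW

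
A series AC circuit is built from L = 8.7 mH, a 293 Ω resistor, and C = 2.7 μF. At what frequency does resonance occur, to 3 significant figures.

ω₀ = 1/√(LC) = 1/√(0.0087 × 2.7e-06) = 6525 rad/s
f₀ = ω₀/(2π) = 1.04 kHz

1.04 kHz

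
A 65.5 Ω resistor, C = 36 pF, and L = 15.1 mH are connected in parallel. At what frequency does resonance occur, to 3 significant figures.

ω₀ = 1/√(LC) = 1/√(0.0151 × 3.6e-11) = 1.356e+06 rad/s
f₀ = ω₀/(2π) = 216 kHz

216 kHz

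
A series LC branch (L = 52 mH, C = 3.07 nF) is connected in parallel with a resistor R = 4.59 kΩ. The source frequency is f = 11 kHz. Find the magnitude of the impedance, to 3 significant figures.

ω = 2πf = 69120 rad/s
X_L = ωL = 3590 Ω
X_C = 1/(ωC) = 4710 Ω
Branch 1: Z₁ = R = 4590 Ω
Branch 2 (series LC): Z₂ = j(X_L − X_C) = −j1120 Ω
Parallel: Z = Z₁Z₂/(Z₁+Z₂), |Z| = 1090 Ω, ∠Z = -76.3°

1090 Ω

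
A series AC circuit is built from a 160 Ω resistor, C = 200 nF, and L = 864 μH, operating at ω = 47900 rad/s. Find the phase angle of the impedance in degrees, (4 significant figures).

X_L = ωL = 41.39 Ω
X_C = 1/(ωC) = 104.4 Ω
Net reactance X = X_L − X_C = -63.00 Ω
Z = 160.0 − j63.00 Ω
|Z| = √(160.0² + 63.00²) = 172.0 Ω
∠Z = arctan(-63.00/160.0) = -21.49°

-21.49°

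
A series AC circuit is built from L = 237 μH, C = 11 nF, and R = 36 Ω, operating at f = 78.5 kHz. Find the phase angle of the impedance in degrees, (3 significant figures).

ω = 2πf = 493200 rad/s
X_L = ωL = 117 Ω
X_C = 1/(ωC) = 184 Ω
Net reactance X = X_L − X_C = -67.4 Ω
Z = 36.0 − j67.4 Ω
|Z| = √(36.0² + 67.4²) = 76.4 Ω
∠Z = arctan(-67.4/36.0) = -61.9°

-61.9°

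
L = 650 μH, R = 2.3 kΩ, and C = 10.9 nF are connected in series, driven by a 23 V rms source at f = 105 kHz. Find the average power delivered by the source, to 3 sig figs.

226 mW

ω = 2πf = 659700 rad/s
X_L = ωL = 429 Ω
X_C = 1/(ωC) = 139 Ω
Net reactance X = X_L − X_C = 290 Ω
Z = 2300 + j290 Ω
|Z| = √(2300² + 290²) = 2320 Ω
∠Z = arctan(290/2300) = 7.18°
I = V/|Z| = 9.92 mA
P = VI cos φ = 23 × 0.00992 × cos(7.18°) = 226 mW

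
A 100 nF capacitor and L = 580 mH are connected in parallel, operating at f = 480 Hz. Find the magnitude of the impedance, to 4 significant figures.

3703 Ω

ω = 2πf = 3016 rad/s
X_L = ωL = 1749 Ω
X_C = 1/(ωC) = 3316 Ω
Parallel: admittances add. Y = 1/(jωL) + jωC
Y = (0 − j0.0002701) S
|Y| = 0.0002701 S → |Z| = 1/|Y| = 3703 Ω, ∠Z = −∠Y = 90.00°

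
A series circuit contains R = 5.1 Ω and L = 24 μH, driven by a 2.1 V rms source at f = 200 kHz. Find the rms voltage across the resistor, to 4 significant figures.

0.3501 V

ω = 2πf = 1.257e+06 rad/s
X_L = ωL = 30.16 Ω
Z = 5.100 + j30.16 Ω
|Z| = √(5.100² + 30.16²) = 30.59 Ω
I = V/|Z| = 68.66 mA
V_R = I·|Z_R| = 0.06866 × 5.100 = 0.3501 V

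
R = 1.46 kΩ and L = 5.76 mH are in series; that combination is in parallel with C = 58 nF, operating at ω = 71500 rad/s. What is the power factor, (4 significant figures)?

X_L = ωL = 411.8 Ω
X_C = 1/(ωC) = 241.1 Ω
Branch 1 (R+jX_L): Z₁ = 1460 + j411.8 Ω, |Z₁| = 1517 Ω
Branch 2 (−jX_C): Z₂ = −j241.1 Ω
Parallel: Z = Z₁Z₂/(Z₁+Z₂), |Z| = 248.9 Ω, ∠Z = -80.92°
cos φ = cos(-80.92°) = 0.1579

0.1579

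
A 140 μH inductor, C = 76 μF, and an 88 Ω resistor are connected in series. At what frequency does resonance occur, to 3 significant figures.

ω₀ = 1/√(LC) = 1/√(0.00014 × 7.6e-05) = 9695 rad/s
f₀ = ω₀/(2π) = 1.54 kHz

1.54 kHz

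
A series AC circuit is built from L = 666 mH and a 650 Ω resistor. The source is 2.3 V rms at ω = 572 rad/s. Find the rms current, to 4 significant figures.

X_L = ωL = 381.0 Ω
Z = 650.0 + j381.0 Ω
|Z| = √(650.0² + 381.0²) = 753.4 Ω
I = V/|Z| = 2.3/753.4 = 3.053 mA

3.053 mA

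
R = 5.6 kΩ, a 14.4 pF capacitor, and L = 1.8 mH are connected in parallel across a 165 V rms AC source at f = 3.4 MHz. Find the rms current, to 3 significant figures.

55.0 mA

ω = 2πf = 2.136e+07 rad/s
X_L = ωL = 38500 Ω
X_C = 1/(ωC) = 3250 Ω
Parallel: admittances add. Y = 1/R + 1/(jωL) + jωC
Y = (0.000179 + j0.000282) S
|Y| = 0.000333 S → |Z| = 1/|Y| = 3000 Ω, ∠Z = −∠Y = -57.6°
I = V/|Z| = 165/3000 = 55.0 mA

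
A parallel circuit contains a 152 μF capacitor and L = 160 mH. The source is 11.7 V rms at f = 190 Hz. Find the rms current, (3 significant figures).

2.06 A

ω = 2πf = 1194 rad/s
X_L = ωL = 191 Ω
X_C = 1/(ωC) = 5.51 Ω
Parallel: admittances add. Y = 1/(jωL) + jωC
Y = (0 + j0.176) S
|Y| = 0.176 S → |Z| = 1/|Y| = 5.67 Ω, ∠Z = −∠Y = -90.0°
I = V/|Z| = 11.7/5.67 = 2.06 A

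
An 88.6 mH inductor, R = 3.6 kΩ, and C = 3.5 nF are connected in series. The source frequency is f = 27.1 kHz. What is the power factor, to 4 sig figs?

0.2593

ω = 2πf = 170300 rad/s
X_L = ωL = 15090 Ω
X_C = 1/(ωC) = 1678 Ω
Net reactance X = X_L − X_C = 13410 Ω
Z = 3600 + j13410 Ω
|Z| = √(3600² + 13410²) = 13880 Ω
∠Z = arctan(13410/3600) = 74.97°
cos φ = cos(74.97°) = 0.2593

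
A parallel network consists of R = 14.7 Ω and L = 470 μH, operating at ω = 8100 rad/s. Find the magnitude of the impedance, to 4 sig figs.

3.685 Ω

X_L = ωL = 3.807 Ω
Parallel: admittances add. Y = 1/R + 1/(jωL)
Y = (0.06803 − j0.2627) S
|Y| = 0.2713 S → |Z| = 1/|Y| = 3.685 Ω, ∠Z = −∠Y = 75.48°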